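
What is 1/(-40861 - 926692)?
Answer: -1/967553 ≈ -1.0335e-6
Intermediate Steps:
1/(-40861 - 926692) = 1/(-967553) = -1/967553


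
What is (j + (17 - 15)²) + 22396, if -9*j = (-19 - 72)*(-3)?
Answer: 67109/3 ≈ 22370.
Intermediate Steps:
j = -91/3 (j = -(-19 - 72)*(-3)/9 = -(-91)*(-3)/9 = -⅑*273 = -91/3 ≈ -30.333)
(j + (17 - 15)²) + 22396 = (-91/3 + (17 - 15)²) + 22396 = (-91/3 + 2²) + 22396 = (-91/3 + 4) + 22396 = -79/3 + 22396 = 67109/3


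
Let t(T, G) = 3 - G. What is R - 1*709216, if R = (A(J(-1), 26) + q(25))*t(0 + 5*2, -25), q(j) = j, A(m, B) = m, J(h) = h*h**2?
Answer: -708544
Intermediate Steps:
J(h) = h**3
R = 672 (R = ((-1)**3 + 25)*(3 - 1*(-25)) = (-1 + 25)*(3 + 25) = 24*28 = 672)
R - 1*709216 = 672 - 1*709216 = 672 - 709216 = -708544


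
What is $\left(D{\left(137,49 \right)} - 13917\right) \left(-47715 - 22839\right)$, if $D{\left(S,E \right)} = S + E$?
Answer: $968776974$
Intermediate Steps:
$D{\left(S,E \right)} = E + S$
$\left(D{\left(137,49 \right)} - 13917\right) \left(-47715 - 22839\right) = \left(\left(49 + 137\right) - 13917\right) \left(-47715 - 22839\right) = \left(186 - 13917\right) \left(-70554\right) = \left(-13731\right) \left(-70554\right) = 968776974$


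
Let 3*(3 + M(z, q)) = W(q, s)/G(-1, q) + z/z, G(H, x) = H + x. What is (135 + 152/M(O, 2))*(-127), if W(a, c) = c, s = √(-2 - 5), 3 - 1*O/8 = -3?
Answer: -753999/71 + 57912*I*√7/71 ≈ -10620.0 + 2158.0*I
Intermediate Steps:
O = 48 (O = 24 - 8*(-3) = 24 + 24 = 48)
s = I*√7 (s = √(-7) = I*√7 ≈ 2.6458*I)
M(z, q) = -8/3 + I*√7/(3*(-1 + q)) (M(z, q) = -3 + ((I*√7)/(-1 + q) + z/z)/3 = -3 + (I*√7/(-1 + q) + 1)/3 = -3 + (1 + I*√7/(-1 + q))/3 = -3 + (⅓ + I*√7/(3*(-1 + q))) = -8/3 + I*√7/(3*(-1 + q)))
(135 + 152/M(O, 2))*(-127) = (135 + 152/(((8 - 8*2 + I*√7)/(3*(-1 + 2)))))*(-127) = (135 + 152/(((⅓)*(8 - 16 + I*√7)/1)))*(-127) = (135 + 152/(((⅓)*1*(-8 + I*√7))))*(-127) = (135 + 152/(-8/3 + I*√7/3))*(-127) = -17145 - 19304/(-8/3 + I*√7/3)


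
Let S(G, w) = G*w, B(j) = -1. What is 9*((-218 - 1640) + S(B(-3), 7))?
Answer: -16785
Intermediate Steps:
9*((-218 - 1640) + S(B(-3), 7)) = 9*((-218 - 1640) - 1*7) = 9*(-1858 - 7) = 9*(-1865) = -16785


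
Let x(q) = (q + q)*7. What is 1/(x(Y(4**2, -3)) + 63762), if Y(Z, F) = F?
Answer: 1/63720 ≈ 1.5694e-5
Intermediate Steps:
x(q) = 14*q (x(q) = (2*q)*7 = 14*q)
1/(x(Y(4**2, -3)) + 63762) = 1/(14*(-3) + 63762) = 1/(-42 + 63762) = 1/63720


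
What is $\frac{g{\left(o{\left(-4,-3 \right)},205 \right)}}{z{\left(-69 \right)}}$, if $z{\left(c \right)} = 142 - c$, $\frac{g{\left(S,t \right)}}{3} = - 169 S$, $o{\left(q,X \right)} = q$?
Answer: $\frac{2028}{211} \approx 9.6114$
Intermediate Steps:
$g{\left(S,t \right)} = - 507 S$ ($g{\left(S,t \right)} = 3 \left(- 169 S\right) = - 507 S$)
$\frac{g{\left(o{\left(-4,-3 \right)},205 \right)}}{z{\left(-69 \right)}} = \frac{\left(-507\right) \left(-4\right)}{142 - -69} = \frac{2028}{142 + 69} = \frac{2028}{211}$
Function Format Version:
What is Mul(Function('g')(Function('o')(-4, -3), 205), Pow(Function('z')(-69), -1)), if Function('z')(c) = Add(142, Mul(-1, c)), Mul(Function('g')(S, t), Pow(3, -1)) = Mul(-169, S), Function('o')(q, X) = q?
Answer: Rational(2028, 211) ≈ 9.6114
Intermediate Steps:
Function('g')(S, t) = Mul(-507, S) (Function('g')(S, t) = Mul(3, Mul(-169, S)) = Mul(-507, S))
Mul(Function('g')(Function('o')(-4, -3), 205), Pow(Function('z')(-69), -1)) = Mul(Mul(-507, -4), Pow(Add(142, Mul(-1, -69)), -1)) = Mul(2028, Pow(Add(142, 69), -1)) = Mul(2028, Pow(211, -1)) = Mul(2028, Rational(1, 211)) = Rational(2028, 211)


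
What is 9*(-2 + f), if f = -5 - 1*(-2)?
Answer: -45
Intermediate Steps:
f = -3 (f = -5 + 2 = -3)
9*(-2 + f) = 9*(-2 - 3) = 9*(-5) = -45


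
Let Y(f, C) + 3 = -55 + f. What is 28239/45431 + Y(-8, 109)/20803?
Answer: 584457471/945101093 ≈ 0.61841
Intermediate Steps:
Y(f, C) = -58 + f (Y(f, C) = -3 + (-55 + f) = -58 + f)
28239/45431 + Y(-8, 109)/20803 = 28239/45431 + (-58 - 8)/20803 = 28239*(1/45431) - 66*1/20803 = 28239/45431 - 66/20803 = 584457471/945101093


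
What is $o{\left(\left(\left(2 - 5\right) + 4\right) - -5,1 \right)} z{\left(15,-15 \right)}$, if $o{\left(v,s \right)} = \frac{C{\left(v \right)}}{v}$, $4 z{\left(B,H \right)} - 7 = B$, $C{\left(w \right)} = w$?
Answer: $\frac{11}{2} \approx 5.5$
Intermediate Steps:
$z{\left(B,H \right)} = \frac{7}{4} + \frac{B}{4}$
$o{\left(v,s \right)} = 1$ ($o{\left(v,s \right)} = \frac{v}{v} = 1$)
$o{\left(\left(\left(2 - 5\right) + 4\right) - -5,1 \right)} z{\left(15,-15 \right)} = 1 \left(\frac{7}{4} + \frac{1}{4} \cdot 15\right) = 1 \left(\frac{7}{4} + \frac{15}{4}\right) = 1 \cdot \frac{11}{2} = \frac{11}{2}$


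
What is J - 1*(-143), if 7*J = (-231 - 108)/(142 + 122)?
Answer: 87975/616 ≈ 142.82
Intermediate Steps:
J = -113/616 (J = ((-231 - 108)/(142 + 122))/7 = (-339/264)/7 = (-339*1/264)/7 = (⅐)*(-113/88) = -113/616 ≈ -0.18344)
J - 1*(-143) = -113/616 - 1*(-143) = -113/616 + 143 = 87975/616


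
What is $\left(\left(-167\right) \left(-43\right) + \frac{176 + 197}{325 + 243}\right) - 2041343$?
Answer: $- \frac{1155403643}{568} \approx -2.0342 \cdot 10^{6}$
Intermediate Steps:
$\left(\left(-167\right) \left(-43\right) + \frac{176 + 197}{325 + 243}\right) - 2041343 = \left(7181 + \frac{373}{568}\right) - 2041343 = \frac{4079181}{568} - 2041343 = - \frac{1155403643}{568}$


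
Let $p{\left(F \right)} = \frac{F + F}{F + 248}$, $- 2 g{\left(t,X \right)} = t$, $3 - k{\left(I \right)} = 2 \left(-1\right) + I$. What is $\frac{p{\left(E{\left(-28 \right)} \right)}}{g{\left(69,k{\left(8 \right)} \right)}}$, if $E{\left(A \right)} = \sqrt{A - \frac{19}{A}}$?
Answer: $- \frac{4 \sqrt{595}}{- 79856 i + 69 \sqrt{595}} \approx -2.5741 \cdot 10^{-5} - 0.0012213 i$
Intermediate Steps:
$k{\left(I \right)} = 5 - I$ ($k{\left(I \right)} = 3 - \left(2 \left(-1\right) + I\right) = 3 - \left(-2 + I\right) = 5 - I$)
$g{\left(t,X \right)} = - \frac{t}{2}$
$p{\left(F \right)} = \frac{2 F}{248 + F}$
$\frac{p{\left(E{\left(-28 \right)} \right)}}{g{\left(69,k{\left(8 \right)} \right)}} = \frac{2 \sqrt{-28 - \frac{19}{-28}} \frac{1}{248 + \sqrt{-28 - \frac{19}{-28}}}}{\left(- \frac{1}{2}\right) 69} = \frac{2 \sqrt{-28 - - \frac{19}{28}} \frac{1}{248 + \sqrt{-28 - - \frac{19}{28}}}}{- \frac{69}{2}} = \frac{2 \sqrt{-28 + \frac{19}{28}}}{248 + \sqrt{-28 + \frac{19}{28}}} \left(- \frac{2}{69}\right) = \frac{2 \sqrt{- \frac{765}{28}}}{248 + \sqrt{- \frac{765}{28}}} \left(- \frac{2}{69}\right) = \frac{2 \frac{3 i \sqrt{595}}{14}}{248 + \frac{3 i \sqrt{595}}{14}} \left(- \frac{2}{69}\right) = \frac{3 i \sqrt{595}}{7 \left(248 + \frac{3 i \sqrt{595}}{14}\right)} \left(- \frac{2}{69}\right) = - \frac{2 i \sqrt{595}}{161 \left(248 + \frac{3 i \sqrt{595}}{14}\right)}$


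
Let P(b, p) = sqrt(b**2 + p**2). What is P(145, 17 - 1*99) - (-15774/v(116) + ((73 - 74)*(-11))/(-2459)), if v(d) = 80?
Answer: 19394573/98360 + sqrt(27749) ≈ 363.76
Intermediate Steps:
P(145, 17 - 1*99) - (-15774/v(116) + ((73 - 74)*(-11))/(-2459)) = sqrt(145**2 + (17 - 1*99)**2) - (-15774/80 + ((73 - 74)*(-11))/(-2459)) = sqrt(21025 + (17 - 99)**2) - (-15774*1/80 - 1*(-11)*(-1/2459)) = sqrt(21025 + (-82)**2) - (-7887/40 + 11*(-1/2459)) = sqrt(21025 + 6724) - (-7887/40 - 11/2459) = sqrt(27749) - 1*(-19394573/98360) = sqrt(27749) + 19394573/98360 = 19394573/98360 + sqrt(27749)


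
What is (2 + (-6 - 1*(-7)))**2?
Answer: 9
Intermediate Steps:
(2 + (-6 - 1*(-7)))**2 = (2 + (-6 + 7))**2 = (2 + 1)**2 = 3**2 = 9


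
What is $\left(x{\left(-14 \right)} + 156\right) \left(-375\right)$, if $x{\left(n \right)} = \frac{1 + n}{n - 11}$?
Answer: $-58695$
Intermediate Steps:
$x{\left(n \right)} = \frac{1 + n}{-11 + n}$
$\left(x{\left(-14 \right)} + 156\right) \left(-375\right) = \left(\frac{1 - 14}{-11 - 14} + 156\right) \left(-375\right) = \left(\frac{1}{-25} \left(-13\right) + 156\right) \left(-375\right) = \left(\left(- \frac{1}{25}\right) \left(-13\right) + 156\right) \left(-375\right) = \left(\frac{13}{25} + 156\right) \left(-375\right) = \frac{3913}{25} \left(-375\right) = -58695$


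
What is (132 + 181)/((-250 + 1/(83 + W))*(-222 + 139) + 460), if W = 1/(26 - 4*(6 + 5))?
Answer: 467309/31665036 ≈ 0.014758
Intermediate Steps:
W = -1/18 (W = 1/(26 - 4*11) = 1/(26 - 44) = 1/(-18) = -1/18 ≈ -0.055556)
(132 + 181)/((-250 + 1/(83 + W))*(-222 + 139) + 460) = (132 + 181)/((-250 + 1/(83 - 1/18))*(-222 + 139) + 460) = 313/((-250 + 1/(1493/18))*(-83) + 460) = 313/((-250 + 18/1493)*(-83) + 460) = 313/(-373232/1493*(-83) + 460) = 313/(30978256/1493 + 460) = 313/(31665036/1493) = 313*(1493/31665036) = 467309/31665036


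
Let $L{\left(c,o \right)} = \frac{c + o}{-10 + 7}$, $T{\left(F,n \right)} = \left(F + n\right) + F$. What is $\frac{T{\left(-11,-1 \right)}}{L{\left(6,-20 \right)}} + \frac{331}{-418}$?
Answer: $- \frac{8369}{1463} \approx -5.7204$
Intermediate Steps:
$T{\left(F,n \right)} = n + 2 F$
$L{\left(c,o \right)} = - \frac{c}{3} - \frac{o}{3}$ ($L{\left(c,o \right)} = \frac{c + o}{-3} = \left(c + o\right) \left(- \frac{1}{3}\right) = - \frac{c}{3} - \frac{o}{3}$)
$\frac{T{\left(-11,-1 \right)}}{L{\left(6,-20 \right)}} + \frac{331}{-418} = \frac{-1 + 2 \left(-11\right)}{\left(- \frac{1}{3}\right) 6 - - \frac{20}{3}} + \frac{331}{-418} = \frac{-1 - 22}{-2 + \frac{20}{3}} + 331 \left(- \frac{1}{418}\right) = - \frac{23}{\frac{14}{3}} - \frac{331}{418} = \left(-23\right) \frac{3}{14} - \frac{331}{418} = - \frac{69}{14} - \frac{331}{418} = - \frac{8369}{1463}$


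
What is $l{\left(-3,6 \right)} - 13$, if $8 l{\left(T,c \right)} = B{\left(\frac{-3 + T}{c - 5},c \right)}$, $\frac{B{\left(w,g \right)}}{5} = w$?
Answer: $- \frac{67}{4} \approx -16.75$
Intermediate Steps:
$B{\left(w,g \right)} = 5 w$
$l{\left(T,c \right)} = \frac{5 \left(-3 + T\right)}{8 \left(-5 + c\right)}$ ($l{\left(T,c \right)} = \frac{5 \frac{-3 + T}{c - 5}}{8} = \frac{5 \frac{-3 + T}{-5 + c}}{8} = \frac{5 \frac{1}{-5 + c} \left(-3 + T\right)}{8} = \frac{5 \left(-3 + T\right)}{8 \left(-5 + c\right)}$)
$l{\left(-3,6 \right)} - 13 = \frac{5 \left(-3 - 3\right)}{8 \left(-5 + 6\right)} - 13 = \frac{5}{8} \cdot 1^{-1} \left(-6\right) - 13 = \frac{5}{8} \cdot 1 \left(-6\right) - 13 = - \frac{15}{4} - 13 = - \frac{67}{4}$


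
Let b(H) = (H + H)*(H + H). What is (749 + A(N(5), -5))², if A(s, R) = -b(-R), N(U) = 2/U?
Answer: 421201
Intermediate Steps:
b(H) = 4*H² (b(H) = (2*H)*(2*H) = 4*H²)
A(s, R) = -4*R² (A(s, R) = -4*(-R)² = -4*R²)
(749 + A(N(5), -5))² = (749 - 4*(-5)²)² = (749 - 4*25)² = (749 - 100)² = 649² = 421201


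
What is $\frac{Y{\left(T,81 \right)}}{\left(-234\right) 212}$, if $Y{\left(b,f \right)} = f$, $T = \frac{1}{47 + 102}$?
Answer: $- \frac{9}{5512} \approx -0.0016328$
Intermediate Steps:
$T = \frac{1}{149} \approx 0.0067114$
$\frac{Y{\left(T,81 \right)}}{\left(-234\right) 212} = \frac{81}{\left(-234\right) 212} = \frac{81}{-49608} = 81 \left(- \frac{1}{49608}\right) = - \frac{9}{5512}$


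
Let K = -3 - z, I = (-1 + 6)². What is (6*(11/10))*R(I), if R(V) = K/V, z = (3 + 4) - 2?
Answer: -264/125 ≈ -2.1120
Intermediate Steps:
z = 5 (z = 7 - 2 = 5)
I = 25 (I = 5² = 25)
K = -8 (K = -3 - 1*5 = -3 - 5 = -8)
R(V) = -8/V
(6*(11/10))*R(I) = (6*(11/10))*(-8/25) = (33/5)*(-8/25) = -264/125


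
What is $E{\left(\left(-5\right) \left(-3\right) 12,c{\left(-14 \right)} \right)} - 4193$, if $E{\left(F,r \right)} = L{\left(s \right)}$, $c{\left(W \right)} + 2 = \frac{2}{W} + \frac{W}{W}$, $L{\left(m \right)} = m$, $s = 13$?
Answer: $-4180$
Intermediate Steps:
$c{\left(W \right)} = -1 + \frac{2}{W}$ ($c{\left(W \right)} = -2 + \left(\frac{2}{W} + \frac{W}{W}\right) = -2 + \left(\frac{2}{W} + 1\right) = -2 + \left(1 + \frac{2}{W}\right) = -1 + \frac{2}{W}$)
$E{\left(F,r \right)} = 13$
$E{\left(\left(-5\right) \left(-3\right) 12,c{\left(-14 \right)} \right)} - 4193 = 13 - 4193 = -4180$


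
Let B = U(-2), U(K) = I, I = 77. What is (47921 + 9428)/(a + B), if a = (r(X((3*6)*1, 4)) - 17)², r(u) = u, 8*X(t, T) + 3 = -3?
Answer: 917584/6273 ≈ 146.28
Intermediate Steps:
X(t, T) = -¾ (X(t, T) = -3/8 + (⅛)*(-3) = -3/8 - 3/8 = -¾)
U(K) = 77
B = 77
a = 5041/16 (a = (-¾ - 17)² = (-71/4)² = 5041/16 ≈ 315.06)
(47921 + 9428)/(a + B) = (47921 + 9428)/(5041/16 + 77) = 57349/(6273/16) = 57349*(16/6273) = 917584/6273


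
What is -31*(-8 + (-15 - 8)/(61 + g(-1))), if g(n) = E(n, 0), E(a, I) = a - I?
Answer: 15593/60 ≈ 259.88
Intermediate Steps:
g(n) = n (g(n) = n - 1*0 = n + 0 = n)
-31*(-8 + (-15 - 8)/(61 + g(-1))) = -31*(-8 + (-15 - 8)/(61 - 1)) = -31*(-8 - 23/60) = -31*(-503/60) = 15593/60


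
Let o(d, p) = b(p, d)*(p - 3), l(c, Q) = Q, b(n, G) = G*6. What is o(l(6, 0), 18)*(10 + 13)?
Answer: 0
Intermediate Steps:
b(n, G) = 6*G
o(d, p) = 6*d*(-3 + p) (o(d, p) = (6*d)*(p - 3) = (6*d)*(-3 + p) = 6*d*(-3 + p))
o(l(6, 0), 18)*(10 + 13) = (6*0*(-3 + 18))*(10 + 13) = (6*0*15)*23 = 0*23 = 0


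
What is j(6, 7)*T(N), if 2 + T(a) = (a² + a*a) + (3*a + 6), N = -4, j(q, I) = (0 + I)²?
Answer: 1176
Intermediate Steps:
j(q, I) = I²
T(a) = 4 + 2*a² + 3*a (T(a) = -2 + ((a² + a*a) + (3*a + 6)) = -2 + ((a² + a²) + (6 + 3*a)) = -2 + (2*a² + (6 + 3*a)) = -2 + (6 + 2*a² + 3*a) = 4 + 2*a² + 3*a)
j(6, 7)*T(N) = 7²*(4 + 2*(-4)² + 3*(-4)) = 49*(4 + 2*16 - 12) = 49*(4 + 32 - 12) = 49*24 = 1176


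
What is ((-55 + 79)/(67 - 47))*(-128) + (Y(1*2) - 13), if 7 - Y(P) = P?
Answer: -808/5 ≈ -161.60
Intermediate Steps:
Y(P) = 7 - P
((-55 + 79)/(67 - 47))*(-128) + (Y(1*2) - 13) = ((-55 + 79)/(67 - 47))*(-128) + ((7 - 2) - 13) = (24/20)*(-128) + ((7 - 1*2) - 13) = (24*(1/20))*(-128) + ((7 - 2) - 13) = (6/5)*(-128) + (5 - 13) = -768/5 - 8 = -808/5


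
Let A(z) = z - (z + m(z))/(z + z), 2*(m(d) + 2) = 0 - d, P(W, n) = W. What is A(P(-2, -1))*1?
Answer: -11/4 ≈ -2.7500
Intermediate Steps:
m(d) = -2 - d/2 (m(d) = -2 + (0 - d)/2 = -2 + (-d)/2 = -2 - d/2)
A(z) = z - (-2 + z/2)/(2*z) (A(z) = z - (z + (-2 - z/2))/(z + z) = z - (-2 + z/2)/(2*z))
A(P(-2, -1))*1 = (-1/4 - 2 + 1/(-2))*1 = (-1/4 - 2 - 1/2)*1 = -11/4*1 = -11/4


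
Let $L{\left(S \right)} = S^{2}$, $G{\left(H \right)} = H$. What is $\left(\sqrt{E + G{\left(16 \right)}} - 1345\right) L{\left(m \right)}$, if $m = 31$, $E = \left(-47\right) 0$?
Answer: $-1288701$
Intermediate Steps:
$E = 0$
$\left(\sqrt{E + G{\left(16 \right)}} - 1345\right) L{\left(m \right)} = \left(\sqrt{0 + 16} - 1345\right) 31^{2} = \left(\sqrt{16} - 1345\right) 961 = \left(4 - 1345\right) 961 = \left(-1341\right) 961 = -1288701$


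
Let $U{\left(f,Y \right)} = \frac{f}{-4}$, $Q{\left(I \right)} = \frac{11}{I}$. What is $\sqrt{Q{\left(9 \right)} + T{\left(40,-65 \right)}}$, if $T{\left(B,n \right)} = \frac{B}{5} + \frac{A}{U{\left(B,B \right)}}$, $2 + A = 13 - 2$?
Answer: $\frac{\sqrt{7490}}{30} \approx 2.8848$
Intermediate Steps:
$A = 9$ ($A = -2 + \left(13 - 2\right) = -2 + 11 = 9$)
$U{\left(f,Y \right)} = - \frac{f}{4}$ ($U{\left(f,Y \right)} = f \left(- \frac{1}{4}\right) = - \frac{f}{4}$)
$T{\left(B,n \right)} = - \frac{36}{B} + \frac{B}{5}$ ($T{\left(B,n \right)} = \frac{B}{5} + \frac{9}{\left(- \frac{1}{4}\right) B} = B \frac{1}{5} + 9 \left(- \frac{4}{B}\right) = \frac{B}{5} - \frac{36}{B} = - \frac{36}{B} + \frac{B}{5}$)
$\sqrt{Q{\left(9 \right)} + T{\left(40,-65 \right)}} = \sqrt{\frac{11}{9} + \left(- \frac{36}{40} + \frac{1}{5} \cdot 40\right)} = \sqrt{11 \cdot \frac{1}{9} + \left(\left(-36\right) \frac{1}{40} + 8\right)} = \sqrt{\frac{11}{9} + \left(- \frac{9}{10} + 8\right)} = \sqrt{\frac{11}{9} + \frac{71}{10}} = \sqrt{\frac{749}{90}} = \frac{\sqrt{7490}}{30}$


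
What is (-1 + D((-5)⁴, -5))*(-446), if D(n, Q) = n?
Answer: -278304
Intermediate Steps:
(-1 + D((-5)⁴, -5))*(-446) = (-1 + (-5)⁴)*(-446) = (-1 + 625)*(-446) = 624*(-446) = -278304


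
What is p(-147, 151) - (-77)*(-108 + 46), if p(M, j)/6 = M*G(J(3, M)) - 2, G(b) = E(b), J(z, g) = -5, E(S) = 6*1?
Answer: -10078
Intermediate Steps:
E(S) = 6
G(b) = 6
p(M, j) = -12 + 36*M (p(M, j) = 6*(M*6 - 2) = 6*(6*M - 2) = 6*(-2 + 6*M) = -12 + 36*M)
p(-147, 151) - (-77)*(-108 + 46) = (-12 + 36*(-147)) - (-77)*(-108 + 46) = (-12 - 5292) - (-77)*(-62) = -5304 - 1*4774 = -5304 - 4774 = -10078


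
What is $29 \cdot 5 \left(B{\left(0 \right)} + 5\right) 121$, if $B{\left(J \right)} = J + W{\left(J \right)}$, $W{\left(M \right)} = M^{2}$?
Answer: $87725$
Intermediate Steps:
$B{\left(J \right)} = J + J^{2}$
$29 \cdot 5 \left(B{\left(0 \right)} + 5\right) 121 = 29 \cdot 5 \left(0 \left(1 + 0\right) + 5\right) 121 = 29 \cdot 5 \left(0 \cdot 1 + 5\right) 121 = 29 \cdot 5 \left(0 + 5\right) 121 = 29 \cdot 5 \cdot 5 \cdot 121 = 29 \cdot 25 \cdot 121 = 725 \cdot 121 = 87725$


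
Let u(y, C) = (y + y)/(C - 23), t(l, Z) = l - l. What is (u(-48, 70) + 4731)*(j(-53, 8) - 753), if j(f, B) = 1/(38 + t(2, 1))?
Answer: -6359553993/1786 ≈ -3.5608e+6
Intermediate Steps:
t(l, Z) = 0
j(f, B) = 1/38 (j(f, B) = 1/(38 + 0) = 1/38)
u(y, C) = 2*y/(-23 + C) (u(y, C) = (2*y)/(-23 + C) = 2*y/(-23 + C))
(u(-48, 70) + 4731)*(j(-53, 8) - 753) = (2*(-48)/(-23 + 70) + 4731)*(1/38 - 753) = (2*(-48)/47 + 4731)*(-28613/38) = (2*(-48)*(1/47) + 4731)*(-28613/38) = (-96/47 + 4731)*(-28613/38) = (222261/47)*(-28613/38) = -6359553993/1786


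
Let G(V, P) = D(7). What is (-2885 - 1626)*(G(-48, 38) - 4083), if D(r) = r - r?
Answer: 18418413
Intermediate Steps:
D(r) = 0
G(V, P) = 0
(-2885 - 1626)*(G(-48, 38) - 4083) = (-2885 - 1626)*(0 - 4083) = -4511*(-4083) = 18418413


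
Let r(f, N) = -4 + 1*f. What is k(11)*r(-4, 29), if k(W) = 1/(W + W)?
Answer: -4/11 ≈ -0.36364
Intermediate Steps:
r(f, N) = -4 + f
k(W) = 1/(2*W)
k(11)*r(-4, 29) = ((½)/11)*(-4 - 4) = ((½)*(1/11))*(-8) = (1/22)*(-8) = -4/11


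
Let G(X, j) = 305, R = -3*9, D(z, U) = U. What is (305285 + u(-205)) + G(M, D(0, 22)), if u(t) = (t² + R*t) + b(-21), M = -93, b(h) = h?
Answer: 353129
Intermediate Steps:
R = -27
u(t) = -21 + t² - 27*t (u(t) = (t² - 27*t) - 21 = -21 + t² - 27*t)
(305285 + u(-205)) + G(M, D(0, 22)) = (305285 + (-21 + (-205)² - 27*(-205))) + 305 = (305285 + (-21 + 42025 + 5535)) + 305 = (305285 + 47539) + 305 = 352824 + 305 = 353129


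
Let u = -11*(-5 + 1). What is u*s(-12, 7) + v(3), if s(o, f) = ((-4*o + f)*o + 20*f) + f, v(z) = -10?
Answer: -22582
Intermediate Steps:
s(o, f) = 21*f + o*(f - 4*o) (s(o, f) = ((f - 4*o)*o + 20*f) + f = (o*(f - 4*o) + 20*f) + f = (20*f + o*(f - 4*o)) + f = 21*f + o*(f - 4*o))
u = 44 (u = -11*(-4) = 44)
u*s(-12, 7) + v(3) = 44*(-4*(-12)² + 21*7 + 7*(-12)) - 10 = 44*(-4*144 + 147 - 84) - 10 = 44*(-576 + 147 - 84) - 10 = 44*(-513) - 10 = -22572 - 10 = -22582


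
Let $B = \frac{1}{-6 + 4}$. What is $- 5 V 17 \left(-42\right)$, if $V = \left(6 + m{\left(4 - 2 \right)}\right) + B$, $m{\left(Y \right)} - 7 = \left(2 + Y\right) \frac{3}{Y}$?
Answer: $66045$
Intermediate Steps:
$m{\left(Y \right)} = 7 + \frac{3 \left(2 + Y\right)}{Y}$ ($m{\left(Y \right)} = 7 + \left(2 + Y\right) \frac{3}{Y} = 7 + \frac{3 \left(2 + Y\right)}{Y}$)
$B = - \frac{1}{2}$ ($B = \frac{1}{-2} = - \frac{1}{2} \approx -0.5$)
$V = \frac{37}{2}$ ($V = \left(6 + \left(10 + \frac{6}{4 - 2}\right)\right) - \frac{1}{2} = \left(6 + \left(10 + \frac{6}{2}\right)\right) - \frac{1}{2} = \left(6 + \left(10 + 6 \cdot \frac{1}{2}\right)\right) - \frac{1}{2} = \left(6 + \left(10 + 3\right)\right) - \frac{1}{2} = \left(6 + 13\right) - \frac{1}{2} = 19 - \frac{1}{2} = \frac{37}{2} \approx 18.5$)
$- 5 V 17 \left(-42\right) = \left(-5\right) \frac{37}{2} \cdot 17 \left(-42\right) = \left(- \frac{185}{2}\right) 17 \left(-42\right) = \left(- \frac{3145}{2}\right) \left(-42\right) = 66045$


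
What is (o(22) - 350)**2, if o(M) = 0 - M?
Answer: 138384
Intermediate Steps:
o(M) = -M
(o(22) - 350)**2 = (-1*22 - 350)**2 = (-22 - 350)**2 = (-372)**2 = 138384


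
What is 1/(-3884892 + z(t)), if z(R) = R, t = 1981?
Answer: -1/3882911 ≈ -2.5754e-7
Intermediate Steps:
1/(-3884892 + z(t)) = 1/(-3884892 + 1981) = 1/(-3882911) = -1/3882911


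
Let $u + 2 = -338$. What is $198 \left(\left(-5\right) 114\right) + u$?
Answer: $-113200$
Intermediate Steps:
$u = -340$ ($u = -2 - 338 = -340$)
$198 \left(\left(-5\right) 114\right) + u = 198 \left(\left(-5\right) 114\right) - 340 = 198 \left(-570\right) - 340 = -112860 - 340 = -113200$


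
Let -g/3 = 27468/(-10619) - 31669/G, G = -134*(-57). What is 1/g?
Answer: 3862282/78013385 ≈ 0.049508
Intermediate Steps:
G = 7638
g = 78013385/3862282 (g = -3*(27468/(-10619) - 31669/7638) = -3*(27468*(-1/10619) - 31669*1/7638) = -3*(-3924/1517 - 31669/7638) = -3*(-78013385/11586846) = 78013385/3862282 ≈ 20.199)
1/g = 1/(78013385/3862282) = 3862282/78013385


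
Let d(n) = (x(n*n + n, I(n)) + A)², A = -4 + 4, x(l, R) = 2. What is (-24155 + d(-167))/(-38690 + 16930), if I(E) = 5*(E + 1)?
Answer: 24151/21760 ≈ 1.1099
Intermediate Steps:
I(E) = 5 + 5*E (I(E) = 5*(1 + E) = 5 + 5*E)
A = 0
d(n) = 4 (d(n) = (2 + 0)² = 2² = 4)
(-24155 + d(-167))/(-38690 + 16930) = (-24155 + 4)/(-38690 + 16930) = -24151/(-21760) = -24151*(-1/21760) = 24151/21760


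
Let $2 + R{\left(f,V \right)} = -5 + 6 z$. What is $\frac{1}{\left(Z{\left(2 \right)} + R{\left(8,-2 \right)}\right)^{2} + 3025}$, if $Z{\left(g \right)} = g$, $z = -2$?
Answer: $\frac{1}{3314} \approx 0.00030175$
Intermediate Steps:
$R{\left(f,V \right)} = -19$ ($R{\left(f,V \right)} = -2 + \left(-5 + 6 \left(-2\right)\right) = -2 - 17 = -19$)
$\frac{1}{\left(Z{\left(2 \right)} + R{\left(8,-2 \right)}\right)^{2} + 3025} = \frac{1}{\left(2 - 19\right)^{2} + 3025} = \frac{1}{\left(-17\right)^{2} + 3025} = \frac{1}{289 + 3025} = \frac{1}{3314}$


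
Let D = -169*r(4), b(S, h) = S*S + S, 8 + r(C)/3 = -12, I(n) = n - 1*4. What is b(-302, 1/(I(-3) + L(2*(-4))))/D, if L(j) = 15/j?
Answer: 45451/5070 ≈ 8.9647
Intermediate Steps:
I(n) = -4 + n (I(n) = n - 4 = -4 + n)
r(C) = -60 (r(C) = -24 + 3*(-12) = -24 - 36 = -60)
b(S, h) = S + S² (b(S, h) = S² + S = S + S²)
D = 10140 (D = -169*(-60) = 10140)
b(-302, 1/(I(-3) + L(2*(-4))))/D = -302*(1 - 302)/10140 = -302*(-301)*(1/10140) = 90902*(1/10140) = 45451/5070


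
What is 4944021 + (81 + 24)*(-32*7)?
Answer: 4920501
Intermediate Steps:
4944021 + (81 + 24)*(-32*7) = 4944021 + 105*(-224) = 4944021 - 23520 = 4920501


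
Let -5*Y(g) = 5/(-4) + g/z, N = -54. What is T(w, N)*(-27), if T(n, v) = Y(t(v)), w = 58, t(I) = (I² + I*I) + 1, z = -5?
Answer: -630639/100 ≈ -6306.4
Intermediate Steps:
t(I) = 1 + 2*I² (t(I) = (I² + I²) + 1 = 2*I² + 1 = 1 + 2*I²)
Y(g) = ¼ + g/25 (Y(g) = -(5/(-4) + g/(-5))/5 = -(5*(-¼) + g*(-⅕))/5 = -(-5/4 - g/5)/5 = ¼ + g/25)
T(n, v) = 29/100 + 2*v²/25 (T(n, v) = ¼ + (1 + 2*v²)/25 = ¼ + (1/25 + 2*v²/25) = 29/100 + 2*v²/25)
T(w, N)*(-27) = (29/100 + (2/25)*(-54)²)*(-27) = (29/100 + (2/25)*2916)*(-27) = (29/100 + 5832/25)*(-27) = (23357/100)*(-27) = -630639/100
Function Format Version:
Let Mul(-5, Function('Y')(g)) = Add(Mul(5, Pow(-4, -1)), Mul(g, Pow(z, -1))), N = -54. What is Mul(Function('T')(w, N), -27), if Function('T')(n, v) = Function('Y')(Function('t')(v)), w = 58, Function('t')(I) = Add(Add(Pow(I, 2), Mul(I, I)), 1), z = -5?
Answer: Rational(-630639, 100) ≈ -6306.4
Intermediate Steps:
Function('t')(I) = Add(1, Mul(2, Pow(I, 2))) (Function('t')(I) = Add(Add(Pow(I, 2), Pow(I, 2)), 1) = Add(Mul(2, Pow(I, 2)), 1) = Add(1, Mul(2, Pow(I, 2))))
Function('Y')(g) = Add(Rational(1, 4), Mul(Rational(1, 25), g)) (Function('Y')(g) = Mul(Rational(-1, 5), Add(Mul(5, Pow(-4, -1)), Mul(g, Pow(-5, -1)))) = Mul(Rational(-1, 5), Add(Mul(5, Rational(-1, 4)), Mul(g, Rational(-1, 5)))) = Mul(Rational(-1, 5), Add(Rational(-5, 4), Mul(Rational(-1, 5), g))) = Add(Rational(1, 4), Mul(Rational(1, 25), g)))
Function('T')(n, v) = Add(Rational(29, 100), Mul(Rational(2, 25), Pow(v, 2))) (Function('T')(n, v) = Add(Rational(1, 4), Mul(Rational(1, 25), Add(1, Mul(2, Pow(v, 2))))) = Add(Rational(1, 4), Add(Rational(1, 25), Mul(Rational(2, 25), Pow(v, 2)))) = Add(Rational(29, 100), Mul(Rational(2, 25), Pow(v, 2))))
Mul(Function('T')(w, N), -27) = Mul(Add(Rational(29, 100), Mul(Rational(2, 25), Pow(-54, 2))), -27) = Mul(Add(Rational(29, 100), Mul(Rational(2, 25), 2916)), -27) = Mul(Add(Rational(29, 100), Rational(5832, 25)), -27) = Mul(Rational(23357, 100), -27) = Rational(-630639, 100)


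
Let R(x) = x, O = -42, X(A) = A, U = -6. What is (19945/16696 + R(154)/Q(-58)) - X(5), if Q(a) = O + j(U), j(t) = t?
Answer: -43913/6261 ≈ -7.0137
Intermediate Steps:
Q(a) = -48 (Q(a) = -42 - 6 = -48)
(19945/16696 + R(154)/Q(-58)) - X(5) = (19945/16696 + 154/(-48)) - 1*5 = (19945*(1/16696) + 154*(-1/48)) - 5 = (19945/16696 - 77/24) - 5 = -12608/6261 - 5 = -43913/6261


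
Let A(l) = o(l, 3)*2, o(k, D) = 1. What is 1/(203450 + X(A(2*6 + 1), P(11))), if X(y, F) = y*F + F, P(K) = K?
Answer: 1/203483 ≈ 4.9144e-6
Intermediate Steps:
A(l) = 2 (A(l) = 1*2 = 2)
X(y, F) = F + F*y (X(y, F) = F*y + F = F + F*y)
1/(203450 + X(A(2*6 + 1), P(11))) = 1/(203450 + 11*(1 + 2)) = 1/(203450 + 11*3) = 1/(203450 + 33) = 1/203483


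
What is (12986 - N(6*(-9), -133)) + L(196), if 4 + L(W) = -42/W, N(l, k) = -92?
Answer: 183033/14 ≈ 13074.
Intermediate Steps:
L(W) = -4 - 42/W
(12986 - N(6*(-9), -133)) + L(196) = (12986 - 1*(-92)) + (-4 - 42/196) = (12986 + 92) + (-4 - 42*1/196) = 13078 + (-4 - 3/14) = 13078 - 59/14 = 183033/14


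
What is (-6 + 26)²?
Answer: 400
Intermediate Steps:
(-6 + 26)² = 20² = 400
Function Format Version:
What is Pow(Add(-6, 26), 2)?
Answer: 400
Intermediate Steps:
Pow(Add(-6, 26), 2) = Pow(20, 2) = 400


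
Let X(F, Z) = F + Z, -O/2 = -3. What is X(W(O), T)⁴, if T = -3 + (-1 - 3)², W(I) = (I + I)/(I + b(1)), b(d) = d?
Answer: 112550881/2401 ≈ 46877.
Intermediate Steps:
O = 6 (O = -2*(-3) = 6)
W(I) = 2*I/(1 + I) (W(I) = (I + I)/(I + 1) = (2*I)/(1 + I) = 2*I/(1 + I))
T = 13 (T = -3 + (-4)² = -3 + 16 = 13)
X(W(O), T)⁴ = (2*6/(1 + 6) + 13)⁴ = (2*6/7 + 13)⁴ = (2*6*(⅐) + 13)⁴ = (12/7 + 13)⁴ = (103/7)⁴ = 112550881/2401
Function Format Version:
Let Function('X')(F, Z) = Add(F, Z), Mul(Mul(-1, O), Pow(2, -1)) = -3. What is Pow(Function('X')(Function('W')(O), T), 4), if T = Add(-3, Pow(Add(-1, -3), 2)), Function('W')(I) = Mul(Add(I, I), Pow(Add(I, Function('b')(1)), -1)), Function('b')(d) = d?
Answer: Rational(112550881, 2401) ≈ 46877.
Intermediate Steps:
O = 6 (O = Mul(-2, -3) = 6)
Function('W')(I) = Mul(2, I, Pow(Add(1, I), -1)) (Function('W')(I) = Mul(Add(I, I), Pow(Add(I, 1), -1)) = Mul(Mul(2, I), Pow(Add(1, I), -1)) = Mul(2, I, Pow(Add(1, I), -1)))
T = 13 (T = Add(-3, Pow(-4, 2)) = Add(-3, 16) = 13)
Pow(Function('X')(Function('W')(O), T), 4) = Pow(Add(Mul(2, 6, Pow(Add(1, 6), -1)), 13), 4) = Pow(Add(Mul(2, 6, Pow(7, -1)), 13), 4) = Pow(Add(Mul(2, 6, Rational(1, 7)), 13), 4) = Pow(Add(Rational(12, 7), 13), 4) = Pow(Rational(103, 7), 4) = Rational(112550881, 2401)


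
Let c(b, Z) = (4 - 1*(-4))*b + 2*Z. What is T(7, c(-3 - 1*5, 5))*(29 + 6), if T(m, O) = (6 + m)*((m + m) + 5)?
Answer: 8645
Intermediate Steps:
c(b, Z) = 2*Z + 8*b (c(b, Z) = (4 + 4)*b + 2*Z = 8*b + 2*Z = 2*Z + 8*b)
T(m, O) = (5 + 2*m)*(6 + m) (T(m, O) = (6 + m)*(2*m + 5) = (6 + m)*(5 + 2*m) = (5 + 2*m)*(6 + m))
T(7, c(-3 - 1*5, 5))*(29 + 6) = (30 + 2*7² + 17*7)*(29 + 6) = (30 + 2*49 + 119)*35 = (30 + 98 + 119)*35 = 247*35 = 8645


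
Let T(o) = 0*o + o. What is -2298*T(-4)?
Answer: 9192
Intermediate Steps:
T(o) = o (T(o) = 0 + o = o)
-2298*T(-4) = -2298*(-4) = 9192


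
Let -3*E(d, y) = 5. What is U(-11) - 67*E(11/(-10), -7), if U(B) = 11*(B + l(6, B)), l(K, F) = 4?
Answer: 104/3 ≈ 34.667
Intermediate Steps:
E(d, y) = -5/3 (E(d, y) = -⅓*5 = -5/3)
U(B) = 44 + 11*B (U(B) = 11*(B + 4) = 11*(4 + B) = 44 + 11*B)
U(-11) - 67*E(11/(-10), -7) = (44 + 11*(-11)) - 67*(-5/3) = (44 - 121) + 335/3 = -77 + 335/3 = 104/3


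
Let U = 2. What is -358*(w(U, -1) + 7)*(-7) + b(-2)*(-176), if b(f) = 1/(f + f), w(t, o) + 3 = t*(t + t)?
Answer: 30116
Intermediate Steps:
w(t, o) = -3 + 2*t² (w(t, o) = -3 + t*(t + t) = -3 + t*(2*t) = -3 + 2*t²)
b(f) = 1/(2*f)
-358*(w(U, -1) + 7)*(-7) + b(-2)*(-176) = -358*((-3 + 2*2²) + 7)*(-7) + ((½)/(-2))*(-176) = -358*((-3 + 2*4) + 7)*(-7) + ((½)*(-½))*(-176) = -358*((-3 + 8) + 7)*(-7) - ¼*(-176) = -358*(5 + 7)*(-7) + 44 = -4296*(-7) + 44 = -358*(-84) + 44 = 30072 + 44 = 30116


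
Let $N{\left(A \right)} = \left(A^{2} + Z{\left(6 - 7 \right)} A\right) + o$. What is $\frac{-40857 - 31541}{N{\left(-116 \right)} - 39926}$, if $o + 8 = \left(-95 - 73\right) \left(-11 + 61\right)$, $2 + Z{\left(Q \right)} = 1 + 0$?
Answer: $\frac{36199}{17381} \approx 2.0827$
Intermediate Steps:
$Z{\left(Q \right)} = -1$ ($Z{\left(Q \right)} = -2 + \left(1 + 0\right) = -2 + 1 = -1$)
$o = -8408$ ($o = -8 + \left(-95 - 73\right) \left(-11 + 61\right) = -8 - 8400 = -8408$)
$N{\left(A \right)} = -8408 + A^{2} - A$ ($N{\left(A \right)} = \left(A^{2} - A\right) - 8408 = -8408 + A^{2} - A$)
$\frac{-40857 - 31541}{N{\left(-116 \right)} - 39926} = \frac{-40857 - 31541}{\left(-8408 + \left(-116\right)^{2} - -116\right) - 39926} = - \frac{72398}{\left(-8408 + 13456 + 116\right) - 39926} = - \frac{72398}{5164 - 39926} = - \frac{72398}{-34762} = \left(-72398\right) \left(- \frac{1}{34762}\right) = \frac{36199}{17381}$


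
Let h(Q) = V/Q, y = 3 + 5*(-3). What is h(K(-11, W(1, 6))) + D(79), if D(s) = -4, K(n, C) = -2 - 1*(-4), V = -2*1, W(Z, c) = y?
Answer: -5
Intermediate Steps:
y = -12 (y = 3 - 15 = -12)
W(Z, c) = -12
V = -2
K(n, C) = 2 (K(n, C) = -2 + 4 = 2)
h(Q) = -2/Q
h(K(-11, W(1, 6))) + D(79) = -2/2 - 4 = -2*½ - 4 = -1 - 4 = -5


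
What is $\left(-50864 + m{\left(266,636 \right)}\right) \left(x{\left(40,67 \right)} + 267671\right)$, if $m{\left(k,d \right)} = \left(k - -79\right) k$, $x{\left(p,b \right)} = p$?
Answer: $10950986166$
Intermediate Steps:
$m{\left(k,d \right)} = k \left(79 + k\right)$ ($m{\left(k,d \right)} = \left(k + 79\right) k = \left(79 + k\right) k = k \left(79 + k\right)$)
$\left(-50864 + m{\left(266,636 \right)}\right) \left(x{\left(40,67 \right)} + 267671\right) = \left(-50864 + 266 \left(79 + 266\right)\right) \left(40 + 267671\right) = \left(-50864 + 266 \cdot 345\right) 267711 = \left(-50864 + 91770\right) 267711 = 40906 \cdot 267711 = 10950986166$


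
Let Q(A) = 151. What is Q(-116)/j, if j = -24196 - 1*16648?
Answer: -151/40844 ≈ -0.0036970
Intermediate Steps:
j = -40844 (j = -24196 - 16648 = -40844)
Q(-116)/j = 151/(-40844) = 151*(-1/40844) = -151/40844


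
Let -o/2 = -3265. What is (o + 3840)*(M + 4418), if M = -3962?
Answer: 4728720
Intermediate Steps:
o = 6530 (o = -2*(-3265) = 6530)
(o + 3840)*(M + 4418) = (6530 + 3840)*(-3962 + 4418) = 10370*456 = 4728720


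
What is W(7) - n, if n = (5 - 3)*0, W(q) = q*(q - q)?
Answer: 0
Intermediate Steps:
W(q) = 0 (W(q) = q*0 = 0)
n = 0 (n = 2*0 = 0)
W(7) - n = 0 - 1*0 = 0 + 0 = 0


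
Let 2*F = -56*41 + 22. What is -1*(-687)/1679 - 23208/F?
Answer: 13249117/636341 ≈ 20.821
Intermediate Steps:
F = -1137 (F = (-56*41 + 22)/2 = (-2296 + 22)/2 = (1/2)*(-2274) = -1137)
-1*(-687)/1679 - 23208/F = -1*(-687)/1679 - 23208/(-1137) = 687*(1/1679) - 23208*(-1/1137) = 687/1679 + 7736/379 = 13249117/636341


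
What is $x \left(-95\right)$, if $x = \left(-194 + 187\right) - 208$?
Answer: $20425$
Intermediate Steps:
$x = -215$ ($x = -7 - 208 = -215$)
$x \left(-95\right) = \left(-215\right) \left(-95\right) = 20425$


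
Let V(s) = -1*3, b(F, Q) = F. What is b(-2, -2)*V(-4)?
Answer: 6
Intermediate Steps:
V(s) = -3
b(-2, -2)*V(-4) = -2*(-3) = 6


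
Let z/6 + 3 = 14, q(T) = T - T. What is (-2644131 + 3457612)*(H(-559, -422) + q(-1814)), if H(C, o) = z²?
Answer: 3543523236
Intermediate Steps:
q(T) = 0
z = 66 (z = -18 + 6*14 = -18 + 84 = 66)
H(C, o) = 4356 (H(C, o) = 66² = 4356)
(-2644131 + 3457612)*(H(-559, -422) + q(-1814)) = (-2644131 + 3457612)*(4356 + 0) = 813481*4356 = 3543523236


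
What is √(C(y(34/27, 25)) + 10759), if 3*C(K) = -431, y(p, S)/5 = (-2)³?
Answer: √95538/3 ≈ 103.03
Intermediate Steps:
y(p, S) = -40 (y(p, S) = 5*(-2)³ = 5*(-8) = -40)
C(K) = -431/3 (C(K) = (⅓)*(-431) = -431/3)
√(C(y(34/27, 25)) + 10759) = √(-431/3 + 10759) = √(31846/3) = √95538/3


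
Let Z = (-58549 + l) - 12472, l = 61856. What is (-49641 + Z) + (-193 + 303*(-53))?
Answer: -75058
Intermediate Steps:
Z = -9165 (Z = (-58549 + 61856) - 12472 = 3307 - 12472 = -9165)
(-49641 + Z) + (-193 + 303*(-53)) = (-49641 - 9165) + (-193 + 303*(-53)) = -58806 + (-193 - 16059) = -58806 - 16252 = -75058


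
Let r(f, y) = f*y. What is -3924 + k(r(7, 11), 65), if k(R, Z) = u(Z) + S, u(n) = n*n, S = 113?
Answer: 414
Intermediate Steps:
u(n) = n**2
k(R, Z) = 113 + Z**2 (k(R, Z) = Z**2 + 113 = 113 + Z**2)
-3924 + k(r(7, 11), 65) = -3924 + (113 + 65**2) = -3924 + (113 + 4225) = -3924 + 4338 = 414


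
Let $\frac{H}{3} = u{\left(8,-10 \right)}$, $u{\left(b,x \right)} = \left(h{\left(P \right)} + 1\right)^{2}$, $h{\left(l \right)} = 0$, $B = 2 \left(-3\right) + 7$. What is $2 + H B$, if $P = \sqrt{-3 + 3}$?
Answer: $5$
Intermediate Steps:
$P = 0$ ($P = \sqrt{0} = 0$)
$B = 1$ ($B = -6 + 7 = 1$)
$u{\left(b,x \right)} = 1$ ($u{\left(b,x \right)} = \left(0 + 1\right)^{2} = 1^{2} = 1$)
$H = 3$ ($H = 3 \cdot 1 = 3$)
$2 + H B = 2 + 3 \cdot 1 = 2 + 3 = 5$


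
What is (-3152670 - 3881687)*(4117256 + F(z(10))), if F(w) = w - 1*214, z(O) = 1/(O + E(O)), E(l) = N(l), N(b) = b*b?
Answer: -289607432759427/10 ≈ -2.8961e+13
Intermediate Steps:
N(b) = b²
E(l) = l²
z(O) = 1/(O + O²)
F(w) = -214 + w (F(w) = w - 214 = -214 + w)
(-3152670 - 3881687)*(4117256 + F(z(10))) = (-3152670 - 3881687)*(4117256 + (-214 + 1/(10*(1 + 10)))) = -7034357*(4117256 + (-214 + (⅒)/11)) = -7034357*(4117256 + (-214 + (⅒)*(1/11))) = -7034357*(4117256 + (-214 + 1/110)) = -7034357*(4117256 - 23539/110) = -7034357*452874621/110 = -289607432759427/10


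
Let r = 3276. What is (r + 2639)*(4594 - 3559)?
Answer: 6122025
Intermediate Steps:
(r + 2639)*(4594 - 3559) = (3276 + 2639)*(4594 - 3559) = 5915*1035 = 6122025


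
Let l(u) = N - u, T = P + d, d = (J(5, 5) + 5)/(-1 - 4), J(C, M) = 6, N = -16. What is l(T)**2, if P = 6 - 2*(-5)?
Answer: 22201/25 ≈ 888.04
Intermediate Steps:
P = 16 (P = 6 + 10 = 16)
d = -11/5 (d = (6 + 5)/(-1 - 4) = 11/(-5) = 11*(-1/5) = -11/5 ≈ -2.2000)
T = 69/5 (T = 16 - 11/5 = 69/5 ≈ 13.800)
l(u) = -16 - u
l(T)**2 = (-16 - 1*69/5)**2 = (-16 - 69/5)**2 = (-149/5)**2 = 22201/25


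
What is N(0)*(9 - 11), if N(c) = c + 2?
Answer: -4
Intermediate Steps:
N(c) = 2 + c
N(0)*(9 - 11) = (2 + 0)*(9 - 11) = 2*(-2) = -4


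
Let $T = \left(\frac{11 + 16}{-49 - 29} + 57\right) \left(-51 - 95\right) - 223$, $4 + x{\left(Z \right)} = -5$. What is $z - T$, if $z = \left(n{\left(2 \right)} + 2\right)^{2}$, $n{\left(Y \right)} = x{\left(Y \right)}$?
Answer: $\frac{111065}{13} \approx 8543.5$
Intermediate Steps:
$x{\left(Z \right)} = -9$ ($x{\left(Z \right)} = -4 - 5 = -9$)
$n{\left(Y \right)} = -9$
$z = 49$ ($z = \left(-9 + 2\right)^{2} = \left(-7\right)^{2} = 49$)
$T = - \frac{110428}{13}$ ($T = \left(\frac{27}{-78} + 57\right) \left(-146\right) - 223 = \left(27 \left(- \frac{1}{78}\right) + 57\right) \left(-146\right) - 223 = \left(- \frac{9}{26} + 57\right) \left(-146\right) - 223 = \frac{1473}{26} \left(-146\right) - 223 = - \frac{107529}{13} - 223 = - \frac{110428}{13} \approx -8494.5$)
$z - T = 49 - - \frac{110428}{13} = 49 + \frac{110428}{13} = \frac{111065}{13}$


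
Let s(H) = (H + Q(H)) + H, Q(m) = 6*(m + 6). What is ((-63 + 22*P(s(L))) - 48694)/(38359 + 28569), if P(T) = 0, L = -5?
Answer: -48757/66928 ≈ -0.72850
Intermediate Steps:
Q(m) = 36 + 6*m (Q(m) = 6*(6 + m) = 36 + 6*m)
s(H) = 36 + 8*H (s(H) = (H + (36 + 6*H)) + H = (36 + 7*H) + H = 36 + 8*H)
((-63 + 22*P(s(L))) - 48694)/(38359 + 28569) = ((-63 + 22*0) - 48694)/(38359 + 28569) = ((-63 + 0) - 48694)/66928 = (-63 - 48694)*(1/66928) = -48757*1/66928 = -48757/66928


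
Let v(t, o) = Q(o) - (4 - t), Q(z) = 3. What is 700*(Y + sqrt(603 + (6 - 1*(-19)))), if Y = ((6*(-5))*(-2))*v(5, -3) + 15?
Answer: 178500 + 1400*sqrt(157) ≈ 1.9604e+5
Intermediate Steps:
v(t, o) = -1 + t (v(t, o) = 3 - (4 - t) = 3 + (-4 + t) = -1 + t)
Y = 255 (Y = ((6*(-5))*(-2))*(-1 + 5) + 15 = -30*(-2)*4 + 15 = 60*4 + 15 = 240 + 15 = 255)
700*(Y + sqrt(603 + (6 - 1*(-19)))) = 700*(255 + sqrt(603 + (6 - 1*(-19)))) = 700*(255 + sqrt(603 + (6 + 19))) = 700*(255 + sqrt(603 + 25)) = 700*(255 + sqrt(628)) = 700*(255 + 2*sqrt(157)) = 178500 + 1400*sqrt(157)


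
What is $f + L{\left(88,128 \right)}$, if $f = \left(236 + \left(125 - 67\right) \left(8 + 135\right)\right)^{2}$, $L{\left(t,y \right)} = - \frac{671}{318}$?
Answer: $\frac{23137965529}{318} \approx 7.2761 \cdot 10^{7}$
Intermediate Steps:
$L{\left(t,y \right)} = - \frac{671}{318}$ ($L{\left(t,y \right)} = \left(-671\right) \frac{1}{318} = - \frac{671}{318}$)
$f = 72760900$ ($f = \left(236 + 58 \cdot 143\right)^{2} = \left(236 + 8294\right)^{2} = 8530^{2} = 72760900$)
$f + L{\left(88,128 \right)} = 72760900 - \frac{671}{318} = \frac{23137965529}{318}$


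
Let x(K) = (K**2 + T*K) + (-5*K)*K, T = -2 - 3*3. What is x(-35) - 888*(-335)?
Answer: 292965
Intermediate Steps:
T = -11 (T = -2 - 9 = -11)
x(K) = -11*K - 4*K**2 (x(K) = (K**2 - 11*K) + (-5*K)*K = (K**2 - 11*K) - 5*K**2 = -11*K - 4*K**2)
x(-35) - 888*(-335) = -1*(-35)*(11 + 4*(-35)) - 888*(-335) = -1*(-35)*(11 - 140) + 297480 = -1*(-35)*(-129) + 297480 = -4515 + 297480 = 292965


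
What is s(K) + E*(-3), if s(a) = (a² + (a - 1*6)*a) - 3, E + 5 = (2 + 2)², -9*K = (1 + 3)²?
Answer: -1540/81 ≈ -19.012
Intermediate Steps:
K = -16/9 (K = -(1 + 3)²/9 = -⅑*4² = -⅑*16 = -16/9 ≈ -1.7778)
E = 11 (E = -5 + (2 + 2)² = -5 + 4² = -5 + 16 = 11)
s(a) = -3 + a² + a*(-6 + a) (s(a) = (a² + (a - 6)*a) - 3 = (a² + (-6 + a)*a) - 3 = (a² + a*(-6 + a)) - 3 = -3 + a² + a*(-6 + a))
s(K) + E*(-3) = (-3 - 6*(-16/9) + 2*(-16/9)²) + 11*(-3) = (-3 + 32/3 + 2*(256/81)) - 33 = (-3 + 32/3 + 512/81) - 33 = 1133/81 - 33 = -1540/81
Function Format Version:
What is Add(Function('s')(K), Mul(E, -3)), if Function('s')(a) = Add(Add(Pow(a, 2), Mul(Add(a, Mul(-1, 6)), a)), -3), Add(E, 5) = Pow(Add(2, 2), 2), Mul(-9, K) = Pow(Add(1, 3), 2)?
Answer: Rational(-1540, 81) ≈ -19.012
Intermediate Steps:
K = Rational(-16, 9) (K = Mul(Rational(-1, 9), Pow(Add(1, 3), 2)) = Mul(Rational(-1, 9), Pow(4, 2)) = Mul(Rational(-1, 9), 16) = Rational(-16, 9) ≈ -1.7778)
E = 11 (E = Add(-5, Pow(Add(2, 2), 2)) = Add(-5, Pow(4, 2)) = Add(-5, 16) = 11)
Function('s')(a) = Add(-3, Pow(a, 2), Mul(a, Add(-6, a))) (Function('s')(a) = Add(Add(Pow(a, 2), Mul(Add(a, -6), a)), -3) = Add(Add(Pow(a, 2), Mul(Add(-6, a), a)), -3) = Add(Add(Pow(a, 2), Mul(a, Add(-6, a))), -3) = Add(-3, Pow(a, 2), Mul(a, Add(-6, a))))
Add(Function('s')(K), Mul(E, -3)) = Add(Add(-3, Mul(-6, Rational(-16, 9)), Mul(2, Pow(Rational(-16, 9), 2))), Mul(11, -3)) = Add(Add(-3, Rational(32, 3), Mul(2, Rational(256, 81))), -33) = Add(Add(-3, Rational(32, 3), Rational(512, 81)), -33) = Add(Rational(1133, 81), -33) = Rational(-1540, 81)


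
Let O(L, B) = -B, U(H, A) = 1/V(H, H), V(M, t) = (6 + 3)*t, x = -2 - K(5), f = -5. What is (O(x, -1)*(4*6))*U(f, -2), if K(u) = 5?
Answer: -8/15 ≈ -0.53333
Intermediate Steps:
x = -7 (x = -2 - 1*5 = -2 - 5 = -7)
V(M, t) = 9*t
U(H, A) = 1/(9*H)
(O(x, -1)*(4*6))*U(f, -2) = ((-1*(-1))*(4*6))*((⅑)/(-5)) = (1*24)*((⅑)*(-⅕)) = 24*(-1/45) = -8/15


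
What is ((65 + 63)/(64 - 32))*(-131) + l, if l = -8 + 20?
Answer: -512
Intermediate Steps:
l = 12
((65 + 63)/(64 - 32))*(-131) + l = ((65 + 63)/(64 - 32))*(-131) + 12 = (128/32)*(-131) + 12 = (128*(1/32))*(-131) + 12 = 4*(-131) + 12 = -524 + 12 = -512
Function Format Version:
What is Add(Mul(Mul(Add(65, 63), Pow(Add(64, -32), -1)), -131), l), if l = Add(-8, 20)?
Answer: -512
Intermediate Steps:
l = 12
Add(Mul(Mul(Add(65, 63), Pow(Add(64, -32), -1)), -131), l) = Add(Mul(Mul(Add(65, 63), Pow(Add(64, -32), -1)), -131), 12) = Add(Mul(Mul(128, Pow(32, -1)), -131), 12) = Add(Mul(Mul(128, Rational(1, 32)), -131), 12) = Add(Mul(4, -131), 12) = Add(-524, 12) = -512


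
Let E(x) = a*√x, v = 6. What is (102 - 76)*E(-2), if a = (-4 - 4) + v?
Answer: -52*I*√2 ≈ -73.539*I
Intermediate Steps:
a = -2 (a = (-4 - 4) + 6 = -8 + 6 = -2)
E(x) = -2*√x
(102 - 76)*E(-2) = (102 - 76)*(-2*I*√2) = 26*(-2*I*√2) = -52*I*√2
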